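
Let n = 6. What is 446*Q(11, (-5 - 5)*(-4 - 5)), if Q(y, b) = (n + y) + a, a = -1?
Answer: 7136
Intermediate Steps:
Q(y, b) = 5 + y (Q(y, b) = (6 + y) - 1 = 5 + y)
446*Q(11, (-5 - 5)*(-4 - 5)) = 446*(5 + 11) = 446*16 = 7136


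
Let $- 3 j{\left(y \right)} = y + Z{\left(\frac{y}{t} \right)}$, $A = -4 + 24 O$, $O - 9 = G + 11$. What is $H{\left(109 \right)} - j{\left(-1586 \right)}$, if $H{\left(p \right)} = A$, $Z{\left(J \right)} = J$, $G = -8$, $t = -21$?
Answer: $- \frac{13828}{63} \approx -219.49$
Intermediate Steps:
$O = 12$ ($O = 9 + \left(-8 + 11\right) = 9 + 3 = 12$)
$A = 284$ ($A = -4 + 24 \cdot 12 = -4 + 288 = 284$)
$H{\left(p \right)} = 284$
$j{\left(y \right)} = - \frac{20 y}{63}$ ($j{\left(y \right)} = - \frac{y + \frac{y}{-21}}{3} = - \frac{y + y \left(- \frac{1}{21}\right)}{3} = - \frac{y - \frac{y}{21}}{3} = - \frac{\frac{20}{21} y}{3} = - \frac{20 y}{63}$)
$H{\left(109 \right)} - j{\left(-1586 \right)} = 284 - \left(- \frac{20}{63}\right) \left(-1586\right) = 284 - \frac{31720}{63} = - \frac{13828}{63}$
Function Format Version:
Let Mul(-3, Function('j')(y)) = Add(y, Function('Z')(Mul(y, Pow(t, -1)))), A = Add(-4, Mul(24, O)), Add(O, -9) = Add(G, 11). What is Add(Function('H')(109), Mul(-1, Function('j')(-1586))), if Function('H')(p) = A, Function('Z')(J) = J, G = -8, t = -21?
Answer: Rational(-13828, 63) ≈ -219.49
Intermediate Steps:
O = 12 (O = Add(9, Add(-8, 11)) = Add(9, 3) = 12)
A = 284 (A = Add(-4, Mul(24, 12)) = Add(-4, 288) = 284)
Function('H')(p) = 284
Function('j')(y) = Mul(Rational(-20, 63), y) (Function('j')(y) = Mul(Rational(-1, 3), Add(y, Mul(y, Pow(-21, -1)))) = Mul(Rational(-1, 3), Add(y, Mul(y, Rational(-1, 21)))) = Mul(Rational(-1, 3), Add(y, Mul(Rational(-1, 21), y))) = Mul(Rational(-1, 3), Mul(Rational(20, 21), y)) = Mul(Rational(-20, 63), y))
Add(Function('H')(109), Mul(-1, Function('j')(-1586))) = Add(284, Mul(-1, Mul(Rational(-20, 63), -1586))) = Add(284, Mul(-1, Rational(31720, 63))) = Add(284, Rational(-31720, 63)) = Rational(-13828, 63)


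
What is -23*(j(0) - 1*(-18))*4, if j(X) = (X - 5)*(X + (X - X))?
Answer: -1656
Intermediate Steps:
j(X) = X*(-5 + X) (j(X) = (-5 + X)*(X + 0) = (-5 + X)*X = X*(-5 + X))
-23*(j(0) - 1*(-18))*4 = -23*(0*(-5 + 0) - 1*(-18))*4 = -23*(0*(-5) + 18)*4 = -23*(0 + 18)*4 = -23*18*4 = -414*4 = -1656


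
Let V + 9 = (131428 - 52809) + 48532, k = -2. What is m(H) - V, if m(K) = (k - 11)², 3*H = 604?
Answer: -126973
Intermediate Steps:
H = 604/3 (H = (⅓)*604 = 604/3 ≈ 201.33)
m(K) = 169 (m(K) = (-2 - 11)² = (-13)² = 169)
V = 127142 (V = -9 + ((131428 - 52809) + 48532) = -9 + (78619 + 48532) = -9 + 127151 = 127142)
m(H) - V = 169 - 1*127142 = 169 - 127142 = -126973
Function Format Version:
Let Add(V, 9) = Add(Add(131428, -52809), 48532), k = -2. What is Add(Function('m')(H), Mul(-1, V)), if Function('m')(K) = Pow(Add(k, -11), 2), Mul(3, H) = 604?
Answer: -126973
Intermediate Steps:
H = Rational(604, 3) (H = Mul(Rational(1, 3), 604) = Rational(604, 3) ≈ 201.33)
Function('m')(K) = 169 (Function('m')(K) = Pow(Add(-2, -11), 2) = Pow(-13, 2) = 169)
V = 127142 (V = Add(-9, Add(Add(131428, -52809), 48532)) = Add(-9, Add(78619, 48532)) = Add(-9, 127151) = 127142)
Add(Function('m')(H), Mul(-1, V)) = Add(169, Mul(-1, 127142)) = Add(169, -127142) = -126973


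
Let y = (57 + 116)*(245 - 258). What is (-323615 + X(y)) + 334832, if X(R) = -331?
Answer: 10886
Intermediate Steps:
y = -2249 (y = 173*(-13) = -2249)
(-323615 + X(y)) + 334832 = (-323615 - 331) + 334832 = -323946 + 334832 = 10886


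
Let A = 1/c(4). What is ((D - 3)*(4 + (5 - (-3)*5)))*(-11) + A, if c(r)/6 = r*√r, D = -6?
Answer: 114049/48 ≈ 2376.0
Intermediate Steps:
c(r) = 6*r^(3/2) (c(r) = 6*(r*√r) = 6*r^(3/2))
A = 1/48 (A = 1/(6*4^(3/2)) = 1/(6*8) = 1/48 ≈ 0.020833)
((D - 3)*(4 + (5 - (-3)*5)))*(-11) + A = ((-6 - 3)*(4 + (5 - (-3)*5)))*(-11) + 1/48 = -9*(4 + (5 - 1*(-15)))*(-11) + 1/48 = -9*(4 + (5 + 15))*(-11) + 1/48 = -9*(4 + 20)*(-11) + 1/48 = -9*24*(-11) + 1/48 = -216*(-11) + 1/48 = 2376 + 1/48 = 114049/48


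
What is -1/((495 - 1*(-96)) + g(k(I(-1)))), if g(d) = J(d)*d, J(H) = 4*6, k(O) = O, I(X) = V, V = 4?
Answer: -1/687 ≈ -0.0014556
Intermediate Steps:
I(X) = 4
J(H) = 24
g(d) = 24*d
-1/((495 - 1*(-96)) + g(k(I(-1)))) = -1/((495 - 1*(-96)) + 24*4) = -1/((495 + 96) + 96) = -1/(591 + 96) = -1/687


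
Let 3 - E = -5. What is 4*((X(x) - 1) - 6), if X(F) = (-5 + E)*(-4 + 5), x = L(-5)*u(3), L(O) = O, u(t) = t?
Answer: -16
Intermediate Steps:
E = 8 (E = 3 - 1*(-5) = 3 + 5 = 8)
x = -15 (x = -5*3 = -15)
X(F) = 3 (X(F) = (-5 + 8)*(-4 + 5) = 3*1 = 3)
4*((X(x) - 1) - 6) = 4*((3 - 1) - 6) = 4*(2 - 6) = 4*(-4) = -16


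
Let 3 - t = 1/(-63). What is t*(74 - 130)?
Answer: -1520/9 ≈ -168.89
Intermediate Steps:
t = 190/63 (t = 3 - 1/(-63) = 3 - 1*(-1/63) = 3 + 1/63 = 190/63 ≈ 3.0159)
t*(74 - 130) = 190*(74 - 130)/63 = (190/63)*(-56) = -1520/9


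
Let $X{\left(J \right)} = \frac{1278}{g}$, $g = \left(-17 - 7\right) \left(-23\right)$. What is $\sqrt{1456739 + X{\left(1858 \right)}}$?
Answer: $\frac{\sqrt{3082464623}}{46} \approx 1207.0$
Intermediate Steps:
$g = 552$ ($g = \left(-24\right) \left(-23\right) = 552$)
$X{\left(J \right)} = \frac{213}{92}$ ($X{\left(J \right)} = \frac{1278}{552} = 1278 \cdot \frac{1}{552} = \frac{213}{92}$)
$\sqrt{1456739 + X{\left(1858 \right)}} = \sqrt{1456739 + \frac{213}{92}} = \sqrt{\frac{134020201}{92}} = \frac{\sqrt{3082464623}}{46}$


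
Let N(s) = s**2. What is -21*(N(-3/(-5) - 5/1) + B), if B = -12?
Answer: -3864/25 ≈ -154.56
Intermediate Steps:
-21*(N(-3/(-5) - 5/1) + B) = -21*((-3/(-5) - 5/1)**2 - 12) = -21*((-3*(-1/5) - 5*1)**2 - 12) = -21*((3/5 - 5)**2 - 12) = -21*((-22/5)**2 - 12) = -21*(484/25 - 12) = -21*184/25 = -3864/25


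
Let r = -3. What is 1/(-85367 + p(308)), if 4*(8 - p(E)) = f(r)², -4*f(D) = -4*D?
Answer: -4/341445 ≈ -1.1715e-5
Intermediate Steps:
f(D) = D (f(D) = -(-1)*D = D)
p(E) = 23/4 (p(E) = 8 - ¼*(-3)² = 8 - ¼*9 = 8 - 9/4 = 23/4)
1/(-85367 + p(308)) = 1/(-85367 + 23/4) = 1/(-341445/4) = -4/341445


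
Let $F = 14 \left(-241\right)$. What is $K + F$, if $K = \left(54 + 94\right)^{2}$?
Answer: $18530$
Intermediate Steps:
$K = 21904$ ($K = 148^{2} = 21904$)
$F = -3374$
$K + F = 21904 - 3374 = 18530$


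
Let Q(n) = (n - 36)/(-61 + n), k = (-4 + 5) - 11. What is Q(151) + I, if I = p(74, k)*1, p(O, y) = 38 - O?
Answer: -625/18 ≈ -34.722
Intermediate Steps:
k = -10 (k = 1 - 11 = -10)
I = -36 (I = (38 - 1*74)*1 = (38 - 74)*1 = -36*1 = -36)
Q(n) = (-36 + n)/(-61 + n)
Q(151) + I = (-36 + 151)/(-61 + 151) - 36 = 115/90 - 36 = (1/90)*115 - 36 = 23/18 - 36 = -625/18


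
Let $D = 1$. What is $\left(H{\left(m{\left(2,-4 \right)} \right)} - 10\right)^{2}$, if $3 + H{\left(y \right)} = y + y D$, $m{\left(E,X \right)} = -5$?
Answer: $529$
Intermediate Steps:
$H{\left(y \right)} = -3 + 2 y$ ($H{\left(y \right)} = -3 + \left(y + y 1\right) = -3 + \left(y + y\right) = -3 + 2 y$)
$\left(H{\left(m{\left(2,-4 \right)} \right)} - 10\right)^{2} = \left(\left(-3 + 2 \left(-5\right)\right) - 10\right)^{2} = \left(\left(-3 - 10\right) - 10\right)^{2} = \left(-13 - 10\right)^{2} = \left(-23\right)^{2} = 529$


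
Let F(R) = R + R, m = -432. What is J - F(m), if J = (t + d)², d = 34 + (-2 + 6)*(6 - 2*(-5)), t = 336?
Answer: 189220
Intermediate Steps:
F(R) = 2*R
d = 98 (d = 34 + 4*(6 + 10) = 34 + 4*16 = 34 + 64 = 98)
J = 188356 (J = (336 + 98)² = 434² = 188356)
J - F(m) = 188356 - 2*(-432) = 188356 - 1*(-864) = 188356 + 864 = 189220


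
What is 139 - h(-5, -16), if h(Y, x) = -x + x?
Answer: 139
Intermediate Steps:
h(Y, x) = 0
139 - h(-5, -16) = 139 - 1*0 = 139 + 0 = 139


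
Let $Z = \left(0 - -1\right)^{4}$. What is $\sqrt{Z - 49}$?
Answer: $4 i \sqrt{3} \approx 6.9282 i$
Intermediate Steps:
$Z = 1$ ($Z = \left(0 + 1\right)^{4} = 1^{4} = 1$)
$\sqrt{Z - 49} = \sqrt{1 - 49} = \sqrt{-48} = 4 i \sqrt{3}$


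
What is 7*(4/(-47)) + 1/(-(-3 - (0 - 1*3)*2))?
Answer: -131/141 ≈ -0.92908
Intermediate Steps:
7*(4/(-47)) + 1/(-(-3 - (0 - 1*3)*2)) = 7*(4*(-1/47)) + 1/(-(-3 - (0 - 3)*2)) = 7*(-4/47) + 1/(-(-3 - 1*(-3)*2)) = -28/47 + 1/(-(-3 + 3*2)) = -28/47 + 1/(-(-3 + 6)) = -28/47 + 1/(-1*3) = -28/47 + 1/(-3) = -28/47 - ⅓ = -131/141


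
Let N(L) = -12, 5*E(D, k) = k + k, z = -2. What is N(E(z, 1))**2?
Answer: 144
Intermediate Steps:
E(D, k) = 2*k/5 (E(D, k) = (k + k)/5 = (2*k)/5 = 2*k/5)
N(E(z, 1))**2 = (-12)**2 = 144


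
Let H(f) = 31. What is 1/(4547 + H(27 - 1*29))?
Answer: 1/4578 ≈ 0.00021844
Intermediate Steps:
1/(4547 + H(27 - 1*29)) = 1/(4547 + 31) = 1/4578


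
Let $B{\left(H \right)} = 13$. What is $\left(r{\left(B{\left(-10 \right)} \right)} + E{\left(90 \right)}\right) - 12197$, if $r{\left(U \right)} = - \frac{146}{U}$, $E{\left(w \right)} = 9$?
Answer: $- \frac{158590}{13} \approx -12199.0$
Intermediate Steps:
$\left(r{\left(B{\left(-10 \right)} \right)} + E{\left(90 \right)}\right) - 12197 = \left(- \frac{146}{13} + 9\right) - 12197 = - \frac{29}{13} - 12197 = - \frac{158590}{13}$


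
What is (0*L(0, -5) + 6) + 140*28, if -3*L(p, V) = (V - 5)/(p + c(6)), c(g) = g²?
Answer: 3926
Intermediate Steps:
L(p, V) = -(-5 + V)/(3*(36 + p)) (L(p, V) = -(V - 5)/(3*(p + 6²)) = -(-5 + V)/(3*(p + 36)) = -(-5 + V)/(3*(36 + p)))
(0*L(0, -5) + 6) + 140*28 = (0*((5 - 1*(-5))/(3*(36 + 0))) + 6) + 140*28 = (0*((⅓)*(5 + 5)/36) + 6) + 3920 = (0*((⅓)*(1/36)*10) + 6) + 3920 = (0*(5/54) + 6) + 3920 = (0 + 6) + 3920 = 6 + 3920 = 3926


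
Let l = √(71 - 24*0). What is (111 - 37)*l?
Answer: 74*√71 ≈ 623.54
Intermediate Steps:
l = √71 (l = √(71 + 0) = √71 ≈ 8.4261)
(111 - 37)*l = (111 - 37)*√71 = 74*√71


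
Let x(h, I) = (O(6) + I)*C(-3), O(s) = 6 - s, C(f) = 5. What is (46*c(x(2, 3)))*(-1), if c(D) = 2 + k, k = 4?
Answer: -276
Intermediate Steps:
x(h, I) = 5*I (x(h, I) = ((6 - 1*6) + I)*5 = ((6 - 6) + I)*5 = (0 + I)*5 = I*5 = 5*I)
c(D) = 6 (c(D) = 2 + 4 = 6)
(46*c(x(2, 3)))*(-1) = (46*6)*(-1) = 276*(-1) = -276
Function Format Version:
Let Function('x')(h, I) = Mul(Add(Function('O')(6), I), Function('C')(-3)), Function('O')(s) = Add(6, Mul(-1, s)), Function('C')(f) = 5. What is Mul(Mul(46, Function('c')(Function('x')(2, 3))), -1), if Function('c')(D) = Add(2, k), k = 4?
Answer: -276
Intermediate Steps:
Function('x')(h, I) = Mul(5, I) (Function('x')(h, I) = Mul(Add(Add(6, Mul(-1, 6)), I), 5) = Mul(Add(Add(6, -6), I), 5) = Mul(Add(0, I), 5) = Mul(I, 5) = Mul(5, I))
Function('c')(D) = 6 (Function('c')(D) = Add(2, 4) = 6)
Mul(Mul(46, Function('c')(Function('x')(2, 3))), -1) = Mul(Mul(46, 6), -1) = Mul(276, -1) = -276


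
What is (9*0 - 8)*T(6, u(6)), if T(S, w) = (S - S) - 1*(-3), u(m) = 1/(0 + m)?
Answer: -24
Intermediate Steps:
u(m) = 1/m
T(S, w) = 3 (T(S, w) = 0 + 3 = 3)
(9*0 - 8)*T(6, u(6)) = (9*0 - 8)*3 = (0 - 8)*3 = -8*3 = -24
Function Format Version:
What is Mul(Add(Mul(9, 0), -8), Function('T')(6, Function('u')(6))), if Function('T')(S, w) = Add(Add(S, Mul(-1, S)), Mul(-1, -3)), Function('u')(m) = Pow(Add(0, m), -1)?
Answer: -24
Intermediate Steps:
Function('u')(m) = Pow(m, -1)
Function('T')(S, w) = 3 (Function('T')(S, w) = Add(0, 3) = 3)
Mul(Add(Mul(9, 0), -8), Function('T')(6, Function('u')(6))) = Mul(Add(Mul(9, 0), -8), 3) = Mul(Add(0, -8), 3) = Mul(-8, 3) = -24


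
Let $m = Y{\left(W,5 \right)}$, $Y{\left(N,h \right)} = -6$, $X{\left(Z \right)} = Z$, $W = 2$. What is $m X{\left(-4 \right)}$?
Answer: $24$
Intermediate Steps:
$m = -6$
$m X{\left(-4 \right)} = \left(-6\right) \left(-4\right) = 24$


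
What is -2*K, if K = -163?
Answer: 326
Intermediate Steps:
-2*K = -2*(-163) = 326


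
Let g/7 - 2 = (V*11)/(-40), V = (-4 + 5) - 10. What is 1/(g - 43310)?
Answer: -40/1731147 ≈ -2.3106e-5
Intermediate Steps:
V = -9 (V = 1 - 10 = -9)
g = 1253/40 (g = 14 + 7*(-9*11/(-40)) = 14 + 7*(-99*(-1/40)) = 14 + 7*(99/40) = 14 + 693/40 = 1253/40 ≈ 31.325)
1/(g - 43310) = 1/(1253/40 - 43310) = 1/(-1731147/40) = -40/1731147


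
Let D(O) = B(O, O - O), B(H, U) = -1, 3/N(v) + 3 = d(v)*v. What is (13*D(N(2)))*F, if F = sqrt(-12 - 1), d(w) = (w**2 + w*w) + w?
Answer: -13*I*sqrt(13) ≈ -46.872*I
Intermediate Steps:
d(w) = w + 2*w**2 (d(w) = (w**2 + w**2) + w = 2*w**2 + w = w + 2*w**2)
N(v) = 3/(-3 + v**2*(1 + 2*v)) (N(v) = 3/(-3 + (v*(1 + 2*v))*v) = 3/(-3 + v**2*(1 + 2*v)))
D(O) = -1
F = I*sqrt(13) (F = sqrt(-13) = I*sqrt(13) ≈ 3.6056*I)
(13*D(N(2)))*F = (13*(-1))*(I*sqrt(13)) = -13*I*sqrt(13)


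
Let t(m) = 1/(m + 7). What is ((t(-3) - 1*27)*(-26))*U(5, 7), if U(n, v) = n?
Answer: 6955/2 ≈ 3477.5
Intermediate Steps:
t(m) = 1/(7 + m)
((t(-3) - 1*27)*(-26))*U(5, 7) = ((1/(7 - 3) - 1*27)*(-26))*5 = ((1/4 - 27)*(-26))*5 = ((¼ - 27)*(-26))*5 = -107/4*(-26)*5 = (1391/2)*5 = 6955/2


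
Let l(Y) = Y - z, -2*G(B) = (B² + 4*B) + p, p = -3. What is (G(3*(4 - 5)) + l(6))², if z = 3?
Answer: 36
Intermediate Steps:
G(B) = 3/2 - 2*B - B²/2 (G(B) = -((B² + 4*B) - 3)/2 = -(-3 + B² + 4*B)/2 = 3/2 - 2*B - B²/2)
l(Y) = -3 + Y (l(Y) = Y - 1*3 = Y - 3 = -3 + Y)
(G(3*(4 - 5)) + l(6))² = ((3/2 - 6*(4 - 5) - 9*(4 - 5)²/2) + (-3 + 6))² = ((3/2 - 6*(-1) - (3*(-1))²/2) + 3)² = ((3/2 - 2*(-3) - ½*(-3)²) + 3)² = ((3/2 + 6 - ½*9) + 3)² = ((3/2 + 6 - 9/2) + 3)² = (3 + 3)² = 6² = 36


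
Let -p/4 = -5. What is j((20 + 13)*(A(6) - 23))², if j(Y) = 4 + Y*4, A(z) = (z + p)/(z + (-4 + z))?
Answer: 6775609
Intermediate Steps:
p = 20 (p = -4*(-5) = 20)
A(z) = (20 + z)/(-4 + 2*z) (A(z) = (z + 20)/(z + (-4 + z)) = (20 + z)/(-4 + 2*z))
j(Y) = 4 + 4*Y
j((20 + 13)*(A(6) - 23))² = (4 + 4*((20 + 13)*((20 + 6)/(2*(-2 + 6)) - 23)))² = (4 + 4*(33*((½)*26/4 - 23)))² = (4 + 4*(33*((½)*(¼)*26 - 23)))² = (4 + 4*(33*(13/4 - 23)))² = (4 + 4*(33*(-79/4)))² = (4 + 4*(-2607/4))² = (4 - 2607)² = (-2603)² = 6775609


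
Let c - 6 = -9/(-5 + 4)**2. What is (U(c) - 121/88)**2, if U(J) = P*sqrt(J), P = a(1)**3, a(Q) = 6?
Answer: (-11 + 1728*I*sqrt(3))**2/64 ≈ -1.3997e+5 - 1028.8*I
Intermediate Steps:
P = 216 (P = 6**3 = 216)
c = -3 (c = 6 - 9/(-5 + 4)**2 = 6 - 9/((-1)**2) = 6 - 9/1 = 6 - 9*1 = 6 - 9 = -3)
U(J) = 216*sqrt(J)
(U(c) - 121/88)**2 = (216*sqrt(-3) - 121/88)**2 = (216*(I*sqrt(3)) - 121*1/88)**2 = (216*I*sqrt(3) - 11/8)**2 = (-11/8 + 216*I*sqrt(3))**2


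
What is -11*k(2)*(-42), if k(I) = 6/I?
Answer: 1386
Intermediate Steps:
-11*k(2)*(-42) = -66/2*(-42) = -11*3*(-42) = -33*(-42) = 1386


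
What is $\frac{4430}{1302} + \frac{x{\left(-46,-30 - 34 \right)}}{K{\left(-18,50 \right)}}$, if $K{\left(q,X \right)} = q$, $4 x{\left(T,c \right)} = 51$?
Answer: $\frac{4677}{1736} \approx 2.6941$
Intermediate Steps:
$x{\left(T,c \right)} = \frac{51}{4}$ ($x{\left(T,c \right)} = \frac{1}{4} \cdot 51 = \frac{51}{4}$)
$\frac{4430}{1302} + \frac{x{\left(-46,-30 - 34 \right)}}{K{\left(-18,50 \right)}} = \frac{4430}{1302} + \frac{51}{4 \left(-18\right)} = 4430 \cdot \frac{1}{1302} + \frac{51}{4} \left(- \frac{1}{18}\right) = \frac{2215}{651} - \frac{17}{24} = \frac{4677}{1736}$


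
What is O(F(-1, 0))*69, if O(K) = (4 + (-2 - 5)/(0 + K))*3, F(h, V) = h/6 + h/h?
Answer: -4554/5 ≈ -910.80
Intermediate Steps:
F(h, V) = 1 + h/6 (F(h, V) = h*(⅙) + 1 = h/6 + 1 = 1 + h/6)
O(K) = 12 - 21/K (O(K) = (4 - 7/K)*3 = 12 - 21/K)
O(F(-1, 0))*69 = (12 - 21/(1 + (⅙)*(-1)))*69 = (12 - 21/(1 - ⅙))*69 = (12 - 21/⅚)*69 = (12 - 21*6/5)*69 = (12 - 126/5)*69 = -66/5*69 = -4554/5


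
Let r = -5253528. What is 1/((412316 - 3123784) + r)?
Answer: -1/7964996 ≈ -1.2555e-7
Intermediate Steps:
1/((412316 - 3123784) + r) = 1/((412316 - 3123784) - 5253528) = 1/(-2711468 - 5253528) = 1/(-7964996) = -1/7964996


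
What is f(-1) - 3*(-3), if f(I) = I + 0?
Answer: 8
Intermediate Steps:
f(I) = I
f(-1) - 3*(-3) = -1 - 3*(-3) = -1 + 9 = 8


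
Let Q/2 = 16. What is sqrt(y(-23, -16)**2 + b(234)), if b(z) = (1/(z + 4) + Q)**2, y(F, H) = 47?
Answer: sqrt(183145285)/238 ≈ 56.862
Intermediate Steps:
Q = 32 (Q = 2*16 = 32)
b(z) = (32 + 1/(4 + z))**2 (b(z) = (1/(z + 4) + 32)**2 = (1/(4 + z) + 32)**2 = (32 + 1/(4 + z))**2)
sqrt(y(-23, -16)**2 + b(234)) = sqrt(47**2 + (129 + 32*234)**2/(4 + 234)**2) = sqrt(2209 + (129 + 7488)**2/238**2) = sqrt(2209 + (1/56644)*7617**2) = sqrt(2209 + (1/56644)*58018689) = sqrt(2209 + 58018689/56644) = sqrt(183145285/56644) = sqrt(183145285)/238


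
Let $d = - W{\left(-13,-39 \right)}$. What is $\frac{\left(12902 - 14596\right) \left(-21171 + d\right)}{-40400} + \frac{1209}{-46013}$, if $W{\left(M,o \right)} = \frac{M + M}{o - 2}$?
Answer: $- \frac{33831016843207}{38107966600} \approx -887.77$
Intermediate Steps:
$W{\left(M,o \right)} = \frac{2 M}{-2 + o}$
$d = - \frac{26}{41}$ ($d = - \frac{2 \left(-13\right)}{-2 - 39} = - \frac{2 \left(-13\right)}{-41} = - \frac{2 \left(-13\right) \left(-1\right)}{41} = \left(-1\right) \frac{26}{41} = - \frac{26}{41} \approx -0.63415$)
$\frac{\left(12902 - 14596\right) \left(-21171 + d\right)}{-40400} + \frac{1209}{-46013} = \frac{\left(12902 - 14596\right) \left(-21171 - \frac{26}{41}\right)}{-40400} + \frac{1209}{-46013} = \left(-1694\right) \left(- \frac{868037}{41}\right) \left(- \frac{1}{40400}\right) + 1209 \left(- \frac{1}{46013}\right) = \frac{1470454678}{41} \left(- \frac{1}{40400}\right) - \frac{1209}{46013} = - \frac{735227339}{828200} - \frac{1209}{46013} = - \frac{33831016843207}{38107966600}$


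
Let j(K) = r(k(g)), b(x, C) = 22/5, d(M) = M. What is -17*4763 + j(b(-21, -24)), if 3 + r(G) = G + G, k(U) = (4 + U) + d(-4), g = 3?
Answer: -80968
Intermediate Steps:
k(U) = U (k(U) = (4 + U) - 4 = U)
b(x, C) = 22/5 (b(x, C) = 22*(1/5) = 22/5)
r(G) = -3 + 2*G (r(G) = -3 + (G + G) = -3 + 2*G)
j(K) = 3 (j(K) = -3 + 2*3 = -3 + 6 = 3)
-17*4763 + j(b(-21, -24)) = -17*4763 + 3 = -80971 + 3 = -80968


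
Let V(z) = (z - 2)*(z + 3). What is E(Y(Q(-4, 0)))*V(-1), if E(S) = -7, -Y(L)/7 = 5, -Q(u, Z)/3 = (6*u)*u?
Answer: 42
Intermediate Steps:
Q(u, Z) = -18*u**2 (Q(u, Z) = -3*6*u*u = -18*u**2)
Y(L) = -35 (Y(L) = -7*5 = -35)
V(z) = (-2 + z)*(3 + z)
E(Y(Q(-4, 0)))*V(-1) = -7*(-6 - 1 + (-1)**2) = -7*(-6 - 1 + 1) = -7*(-6) = 42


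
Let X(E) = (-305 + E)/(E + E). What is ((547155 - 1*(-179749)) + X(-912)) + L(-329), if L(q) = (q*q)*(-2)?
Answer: 931010945/1824 ≈ 5.1042e+5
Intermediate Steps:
X(E) = (-305 + E)/(2*E) (X(E) = (-305 + E)/((2*E)) = (-305 + E)*(1/(2*E)) = (-305 + E)/(2*E))
L(q) = -2*q² (L(q) = q²*(-2) = -2*q²)
((547155 - 1*(-179749)) + X(-912)) + L(-329) = ((547155 - 1*(-179749)) + (½)*(-305 - 912)/(-912)) - 2*(-329)² = ((547155 + 179749) + (½)*(-1/912)*(-1217)) - 2*108241 = (726904 + 1217/1824) - 216482 = 1325874113/1824 - 216482 = 931010945/1824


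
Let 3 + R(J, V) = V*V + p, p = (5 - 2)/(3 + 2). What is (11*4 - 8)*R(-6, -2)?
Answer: 288/5 ≈ 57.600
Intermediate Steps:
p = ⅗ (p = 3/5 = 3*(⅕) = ⅗ ≈ 0.60000)
R(J, V) = -12/5 + V² (R(J, V) = -3 + (V*V + ⅗) = -3 + (V² + ⅗) = -3 + (⅗ + V²) = -12/5 + V²)
(11*4 - 8)*R(-6, -2) = (11*4 - 8)*(-12/5 + (-2)²) = (44 - 8)*(-12/5 + 4) = 36*(8/5) = 288/5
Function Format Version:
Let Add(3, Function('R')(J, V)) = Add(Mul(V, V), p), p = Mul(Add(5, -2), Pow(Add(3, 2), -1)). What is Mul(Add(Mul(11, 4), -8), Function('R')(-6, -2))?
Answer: Rational(288, 5) ≈ 57.600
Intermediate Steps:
p = Rational(3, 5) (p = Mul(3, Pow(5, -1)) = Mul(3, Rational(1, 5)) = Rational(3, 5) ≈ 0.60000)
Function('R')(J, V) = Add(Rational(-12, 5), Pow(V, 2)) (Function('R')(J, V) = Add(-3, Add(Mul(V, V), Rational(3, 5))) = Add(-3, Add(Pow(V, 2), Rational(3, 5))) = Add(-3, Add(Rational(3, 5), Pow(V, 2))) = Add(Rational(-12, 5), Pow(V, 2)))
Mul(Add(Mul(11, 4), -8), Function('R')(-6, -2)) = Mul(Add(Mul(11, 4), -8), Add(Rational(-12, 5), Pow(-2, 2))) = Mul(Add(44, -8), Add(Rational(-12, 5), 4)) = Mul(36, Rational(8, 5)) = Rational(288, 5)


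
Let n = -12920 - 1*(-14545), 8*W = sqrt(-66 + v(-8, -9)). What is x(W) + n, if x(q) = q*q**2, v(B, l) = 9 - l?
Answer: 1625 - 3*I*sqrt(3)/8 ≈ 1625.0 - 0.64952*I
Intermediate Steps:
W = I*sqrt(3)/2 (W = sqrt(-66 + (9 - 1*(-9)))/8 = sqrt(-66 + (9 + 9))/8 = sqrt(-66 + 18)/8 = sqrt(-48)/8 = (4*I*sqrt(3))/8 = I*sqrt(3)/2 ≈ 0.86602*I)
n = 1625 (n = -12920 + 14545 = 1625)
x(q) = q**3
x(W) + n = (I*sqrt(3)/2)**3 + 1625 = -3*I*sqrt(3)/8 + 1625 = 1625 - 3*I*sqrt(3)/8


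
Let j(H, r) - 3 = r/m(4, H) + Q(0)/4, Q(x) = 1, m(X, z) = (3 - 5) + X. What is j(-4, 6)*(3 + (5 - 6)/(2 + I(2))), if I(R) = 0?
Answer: 125/8 ≈ 15.625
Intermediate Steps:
m(X, z) = -2 + X
j(H, r) = 13/4 + r/2 (j(H, r) = 3 + (r/(-2 + 4) + 1/4) = 3 + (r/2 + 1*(1/4)) = 3 + (r*(1/2) + 1/4) = 3 + (r/2 + 1/4) = 3 + (1/4 + r/2) = 13/4 + r/2)
j(-4, 6)*(3 + (5 - 6)/(2 + I(2))) = (13/4 + (1/2)*6)*(3 + (5 - 6)/(2 + 0)) = (13/4 + 3)*(3 - 1/2) = 25*(3 - 1*1/2)/4 = 25*(3 - 1/2)/4 = (25/4)*(5/2) = 125/8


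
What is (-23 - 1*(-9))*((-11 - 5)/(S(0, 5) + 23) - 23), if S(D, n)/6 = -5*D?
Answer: 7630/23 ≈ 331.74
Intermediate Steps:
S(D, n) = -30*D (S(D, n) = 6*(-5*D) = -30*D)
(-23 - 1*(-9))*((-11 - 5)/(S(0, 5) + 23) - 23) = (-23 - 1*(-9))*((-11 - 5)/(-30*0 + 23) - 23) = (-23 + 9)*(-16/(0 + 23) - 23) = -14*(-16/23 - 23) = -14*(-545/23) = 7630/23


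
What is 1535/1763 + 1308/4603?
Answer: 9371609/8115089 ≈ 1.1548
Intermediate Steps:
1535/1763 + 1308/4603 = 9371609/8115089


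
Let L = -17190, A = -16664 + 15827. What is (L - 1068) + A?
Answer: -19095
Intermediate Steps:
A = -837
(L - 1068) + A = (-17190 - 1068) - 837 = -18258 - 837 = -19095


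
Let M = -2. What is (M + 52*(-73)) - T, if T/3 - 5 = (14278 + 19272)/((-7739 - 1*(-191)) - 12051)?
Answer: -24876779/6533 ≈ -3807.9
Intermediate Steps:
T = 64445/6533 (T = 15 + 3*((14278 + 19272)/((-7739 - 1*(-191)) - 12051)) = 15 + 3*(33550/((-7739 + 191) - 12051)) = 15 + 3*(33550/(-7548 - 12051)) = 15 + 3*(33550/(-19599)) = 15 + 3*(33550*(-1/19599)) = 15 + 3*(-33550/19599) = 15 - 33550/6533 = 64445/6533 ≈ 9.8645)
(M + 52*(-73)) - T = (-2 + 52*(-73)) - 1*64445/6533 = (-2 - 3796) - 64445/6533 = -3798 - 64445/6533 = -24876779/6533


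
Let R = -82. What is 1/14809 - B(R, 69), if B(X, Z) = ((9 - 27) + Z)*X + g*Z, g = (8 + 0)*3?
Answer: 37407535/14809 ≈ 2526.0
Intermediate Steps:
g = 24 (g = 8*3 = 24)
B(X, Z) = 24*Z + X*(-18 + Z) (B(X, Z) = ((9 - 27) + Z)*X + 24*Z = (-18 + Z)*X + 24*Z = X*(-18 + Z) + 24*Z = 24*Z + X*(-18 + Z))
1/14809 - B(R, 69) = 1/14809 - (-18*(-82) + 24*69 - 82*69) = 1/14809 - (1476 + 1656 - 5658) = 1/14809 - 1*(-2526) = 1/14809 + 2526 = 37407535/14809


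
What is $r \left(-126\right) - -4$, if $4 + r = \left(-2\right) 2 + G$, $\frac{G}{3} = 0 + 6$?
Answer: $-1256$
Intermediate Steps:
$G = 18$ ($G = 3 \left(0 + 6\right) = 3 \cdot 6 = 18$)
$r = 10$ ($r = -4 + \left(\left(-2\right) 2 + 18\right) = -4 + \left(-4 + 18\right) = -4 + 14 = 10$)
$r \left(-126\right) - -4 = 10 \left(-126\right) - -4 = -1260 + \left(-33 + 37\right) = -1260 + 4 = -1256$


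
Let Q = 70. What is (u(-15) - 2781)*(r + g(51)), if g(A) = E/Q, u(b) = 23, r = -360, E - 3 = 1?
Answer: 4963612/5 ≈ 9.9272e+5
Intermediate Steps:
E = 4 (E = 3 + 1 = 4)
g(A) = 2/35 (g(A) = 4/70 = 4*(1/70) = 2/35)
(u(-15) - 2781)*(r + g(51)) = (23 - 2781)*(-360 + 2/35) = -2758*(-12598/35) = 4963612/5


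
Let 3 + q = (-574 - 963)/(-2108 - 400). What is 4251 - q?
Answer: 10667495/2508 ≈ 4253.4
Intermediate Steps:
q = -5987/2508 (q = -3 + (-574 - 963)/(-2108 - 400) = -3 - 1537/(-2508) = -3 - 1537*(-1/2508) = -3 + 1537/2508 = -5987/2508 ≈ -2.3872)
4251 - q = 4251 - 1*(-5987/2508) = 4251 + 5987/2508 = 10667495/2508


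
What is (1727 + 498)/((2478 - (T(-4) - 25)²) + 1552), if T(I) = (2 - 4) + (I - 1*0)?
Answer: 2225/3069 ≈ 0.72499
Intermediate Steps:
T(I) = -2 + I (T(I) = -2 + (I + 0) = -2 + I)
(1727 + 498)/((2478 - (T(-4) - 25)²) + 1552) = (1727 + 498)/((2478 - ((-2 - 4) - 25)²) + 1552) = 2225/((2478 - (-6 - 25)²) + 1552) = 2225/((2478 - 1*(-31)²) + 1552) = 2225/((2478 - 1*961) + 1552) = 2225/((2478 - 961) + 1552) = 2225/(1517 + 1552) = 2225/3069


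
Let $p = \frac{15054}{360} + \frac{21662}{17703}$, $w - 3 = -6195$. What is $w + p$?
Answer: $- \frac{2177100671}{354060} \approx -6149.0$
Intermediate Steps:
$w = -6192$ ($w = 3 - 6195 = -6192$)
$p = \frac{15238849}{354060}$ ($p = 15054 \cdot \frac{1}{360} + 21662 \cdot \frac{1}{17703} = \frac{2509}{60} + \frac{21662}{17703} = \frac{15238849}{354060} \approx 43.04$)
$w + p = -6192 + \frac{15238849}{354060} = - \frac{2177100671}{354060}$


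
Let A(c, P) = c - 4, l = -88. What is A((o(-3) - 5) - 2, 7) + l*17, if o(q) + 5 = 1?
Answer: -1511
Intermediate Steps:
o(q) = -4 (o(q) = -5 + 1 = -4)
A(c, P) = -4 + c
A((o(-3) - 5) - 2, 7) + l*17 = (-4 + ((-4 - 5) - 2)) - 88*17 = (-4 + (-9 - 2)) - 1496 = (-4 - 11) - 1496 = -15 - 1496 = -1511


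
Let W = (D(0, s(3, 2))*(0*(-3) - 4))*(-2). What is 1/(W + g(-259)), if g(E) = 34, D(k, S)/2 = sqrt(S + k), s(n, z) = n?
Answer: 17/194 - 4*sqrt(3)/97 ≈ 0.016204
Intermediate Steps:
D(k, S) = 2*sqrt(S + k)
W = 16*sqrt(3) (W = ((2*sqrt(3 + 0))*(0*(-3) - 4))*(-2) = ((2*sqrt(3))*(0 - 4))*(-2) = ((2*sqrt(3))*(-4))*(-2) = -8*sqrt(3)*(-2) = 16*sqrt(3) ≈ 27.713)
1/(W + g(-259)) = 1/(16*sqrt(3) + 34) = 1/(34 + 16*sqrt(3))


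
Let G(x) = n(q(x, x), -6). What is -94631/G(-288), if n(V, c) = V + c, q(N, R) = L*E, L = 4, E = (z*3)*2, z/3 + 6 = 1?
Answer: 94631/366 ≈ 258.55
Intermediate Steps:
z = -15 (z = -18 + 3*1 = -18 + 3 = -15)
E = -90 (E = -15*3*2 = -45*2 = -90)
q(N, R) = -360 (q(N, R) = 4*(-90) = -360)
G(x) = -366 (G(x) = -360 - 6 = -366)
-94631/G(-288) = -94631/(-366) = -94631*(-1/366) = 94631/366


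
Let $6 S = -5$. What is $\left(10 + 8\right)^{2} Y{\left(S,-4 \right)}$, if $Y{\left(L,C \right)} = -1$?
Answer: $-324$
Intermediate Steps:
$S = - \frac{5}{6}$ ($S = \frac{1}{6} \left(-5\right) = - \frac{5}{6} \approx -0.83333$)
$\left(10 + 8\right)^{2} Y{\left(S,-4 \right)} = \left(10 + 8\right)^{2} \left(-1\right) = 18^{2} \left(-1\right) = 324 \left(-1\right) = -324$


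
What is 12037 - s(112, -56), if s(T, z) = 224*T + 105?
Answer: -13156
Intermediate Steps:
s(T, z) = 105 + 224*T
12037 - s(112, -56) = 12037 - (105 + 224*112) = 12037 - (105 + 25088) = 12037 - 1*25193 = 12037 - 25193 = -13156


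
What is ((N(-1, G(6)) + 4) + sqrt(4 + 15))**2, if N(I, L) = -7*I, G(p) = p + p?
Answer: (11 + sqrt(19))**2 ≈ 235.90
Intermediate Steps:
G(p) = 2*p
((N(-1, G(6)) + 4) + sqrt(4 + 15))**2 = ((-7*(-1) + 4) + sqrt(4 + 15))**2 = ((7 + 4) + sqrt(19))**2 = (11 + sqrt(19))**2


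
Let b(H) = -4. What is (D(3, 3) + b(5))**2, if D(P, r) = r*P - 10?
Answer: 25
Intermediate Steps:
D(P, r) = -10 + P*r (D(P, r) = P*r - 10 = -10 + P*r)
(D(3, 3) + b(5))**2 = ((-10 + 3*3) - 4)**2 = ((-10 + 9) - 4)**2 = (-1 - 4)**2 = (-5)**2 = 25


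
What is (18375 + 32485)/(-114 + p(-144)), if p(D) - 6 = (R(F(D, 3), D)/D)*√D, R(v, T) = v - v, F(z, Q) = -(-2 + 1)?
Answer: -12715/27 ≈ -470.93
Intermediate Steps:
F(z, Q) = 1 (F(z, Q) = -1*(-1) = 1)
R(v, T) = 0
p(D) = 6 (p(D) = 6 + (0/D)*√D = 6 + 0*√D = 6 + 0 = 6)
(18375 + 32485)/(-114 + p(-144)) = (18375 + 32485)/(-114 + 6) = 50860/(-108) = 50860*(-1/108) = -12715/27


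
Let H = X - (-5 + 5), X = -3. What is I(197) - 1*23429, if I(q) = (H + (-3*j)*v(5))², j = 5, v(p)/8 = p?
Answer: 340180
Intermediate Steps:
v(p) = 8*p
H = -3 (H = -3 - (-5 + 5) = -3 - 1*0 = -3 + 0 = -3)
I(q) = 363609 (I(q) = (-3 + (-3*5)*(8*5))² = (-3 - 15*40)² = (-3 - 600)² = (-603)² = 363609)
I(197) - 1*23429 = 363609 - 1*23429 = 363609 - 23429 = 340180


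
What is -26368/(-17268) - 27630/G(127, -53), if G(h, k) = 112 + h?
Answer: -117703222/1031763 ≈ -114.08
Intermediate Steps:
-26368/(-17268) - 27630/G(127, -53) = -26368/(-17268) - 27630/(112 + 127) = -26368*(-1/17268) - 27630/239 = 6592/4317 - 27630*1/239 = 6592/4317 - 27630/239 = -117703222/1031763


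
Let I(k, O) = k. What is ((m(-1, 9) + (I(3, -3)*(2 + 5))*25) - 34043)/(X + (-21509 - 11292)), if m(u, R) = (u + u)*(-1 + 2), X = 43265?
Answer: -2095/654 ≈ -3.2034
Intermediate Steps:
m(u, R) = 2*u (m(u, R) = (2*u)*1 = 2*u)
((m(-1, 9) + (I(3, -3)*(2 + 5))*25) - 34043)/(X + (-21509 - 11292)) = ((2*(-1) + (3*(2 + 5))*25) - 34043)/(43265 + (-21509 - 11292)) = ((-2 + (3*7)*25) - 34043)/(43265 - 32801) = ((-2 + 21*25) - 34043)/10464 = ((-2 + 525) - 34043)*(1/10464) = (523 - 34043)*(1/10464) = -33520*1/10464 = -2095/654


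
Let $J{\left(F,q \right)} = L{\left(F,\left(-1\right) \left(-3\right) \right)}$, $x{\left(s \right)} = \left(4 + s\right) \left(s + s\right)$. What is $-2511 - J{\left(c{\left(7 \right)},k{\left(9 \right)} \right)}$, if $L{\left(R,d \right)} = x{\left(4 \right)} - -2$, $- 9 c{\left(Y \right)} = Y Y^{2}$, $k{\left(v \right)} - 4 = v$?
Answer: $-2577$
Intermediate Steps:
$k{\left(v \right)} = 4 + v$
$x{\left(s \right)} = 2 s \left(4 + s\right)$ ($x{\left(s \right)} = \left(4 + s\right) 2 s = 2 s \left(4 + s\right)$)
$c{\left(Y \right)} = - \frac{Y^{3}}{9}$ ($c{\left(Y \right)} = - \frac{Y Y^{2}}{9} = - \frac{Y^{3}}{9}$)
$L{\left(R,d \right)} = 66$ ($L{\left(R,d \right)} = 2 \cdot 4 \left(4 + 4\right) - -2 = 2 \cdot 4 \cdot 8 + 2 = 64 + 2 = 66$)
$J{\left(F,q \right)} = 66$
$-2511 - J{\left(c{\left(7 \right)},k{\left(9 \right)} \right)} = -2511 - 66 = -2577$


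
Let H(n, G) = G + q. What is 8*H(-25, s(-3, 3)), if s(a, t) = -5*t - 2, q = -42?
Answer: -472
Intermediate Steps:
s(a, t) = -2 - 5*t
H(n, G) = -42 + G (H(n, G) = G - 42 = -42 + G)
8*H(-25, s(-3, 3)) = 8*(-42 + (-2 - 5*3)) = 8*(-42 + (-2 - 15)) = 8*(-42 - 17) = 8*(-59) = -472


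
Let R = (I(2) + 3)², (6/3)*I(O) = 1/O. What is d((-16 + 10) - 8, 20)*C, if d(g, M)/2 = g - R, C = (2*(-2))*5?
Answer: 1965/2 ≈ 982.50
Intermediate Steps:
I(O) = 1/(2*O)
R = 169/16 (R = ((½)/2 + 3)² = ((½)*(½) + 3)² = (¼ + 3)² = (13/4)² = 169/16 ≈ 10.563)
C = -20 (C = -4*5 = -20)
d(g, M) = -169/8 + 2*g (d(g, M) = 2*(g - 1*169/16) = 2*(g - 169/16) = 2*(-169/16 + g) = -169/8 + 2*g)
d((-16 + 10) - 8, 20)*C = (-169/8 + 2*((-16 + 10) - 8))*(-20) = (-169/8 + 2*(-6 - 8))*(-20) = (-169/8 + 2*(-14))*(-20) = (-169/8 - 28)*(-20) = -393/8*(-20) = 1965/2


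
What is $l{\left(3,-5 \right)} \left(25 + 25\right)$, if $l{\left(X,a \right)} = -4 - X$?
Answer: $-350$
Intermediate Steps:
$l{\left(3,-5 \right)} \left(25 + 25\right) = \left(-4 - 3\right) \left(25 + 25\right) = \left(-4 - 3\right) 50 = \left(-7\right) 50 = -350$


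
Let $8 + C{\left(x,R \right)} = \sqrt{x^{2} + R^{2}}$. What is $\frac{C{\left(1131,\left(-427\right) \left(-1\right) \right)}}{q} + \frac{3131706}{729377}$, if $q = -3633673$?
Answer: $\frac{11379601371154}{2650317511721} - \frac{\sqrt{1461490}}{3633673} \approx 4.2933$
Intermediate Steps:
$C{\left(x,R \right)} = -8 + \sqrt{R^{2} + x^{2}}$ ($C{\left(x,R \right)} = -8 + \sqrt{x^{2} + R^{2}} = -8 + \sqrt{R^{2} + x^{2}}$)
$\frac{C{\left(1131,\left(-427\right) \left(-1\right) \right)}}{q} + \frac{3131706}{729377} = \frac{-8 + \sqrt{\left(\left(-427\right) \left(-1\right)\right)^{2} + 1131^{2}}}{-3633673} + \frac{3131706}{729377} = \left(-8 + \sqrt{427^{2} + 1279161}\right) \left(- \frac{1}{3633673}\right) + 3131706 \cdot \frac{1}{729377} = \left(-8 + \sqrt{182329 + 1279161}\right) \left(- \frac{1}{3633673}\right) + \frac{3131706}{729377} = \left(-8 + \sqrt{1461490}\right) \left(- \frac{1}{3633673}\right) + \frac{3131706}{729377} = \left(\frac{8}{3633673} - \frac{\sqrt{1461490}}{3633673}\right) + \frac{3131706}{729377} = \frac{11379601371154}{2650317511721} - \frac{\sqrt{1461490}}{3633673}$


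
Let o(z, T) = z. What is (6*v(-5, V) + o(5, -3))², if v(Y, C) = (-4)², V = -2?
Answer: 10201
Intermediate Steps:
v(Y, C) = 16
(6*v(-5, V) + o(5, -3))² = (6*16 + 5)² = (96 + 5)² = 101² = 10201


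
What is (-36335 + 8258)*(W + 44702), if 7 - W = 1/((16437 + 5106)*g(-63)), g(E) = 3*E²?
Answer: -2190467724776728/1744983 ≈ -1.2553e+9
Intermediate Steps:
W = 1795587506/256512501 (W = 7 - 1/((16437 + 5106)*(3*(-63)²)) = 7 - 1/(21543*(3*3969)) = 7 - 1/(21543*11907) = 7 - 1*1/256512501 = 7 - 1/256512501 = 1795587506/256512501 ≈ 7.0000)
(-36335 + 8258)*(W + 44702) = (-36335 + 8258)*(1795587506/256512501 + 44702) = -28077*11468417407208/256512501 = -2190467724776728/1744983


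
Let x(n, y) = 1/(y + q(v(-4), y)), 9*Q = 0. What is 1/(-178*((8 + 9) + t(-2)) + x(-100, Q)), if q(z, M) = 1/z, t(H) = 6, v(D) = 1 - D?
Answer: -1/4089 ≈ -0.00024456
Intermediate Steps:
Q = 0 (Q = (1/9)*0 = 0)
x(n, y) = 1/(1/5 + y) (x(n, y) = 1/(y + 1/(1 - 1*(-4))) = 1/(y + 1/(1 + 4)) = 1/(y + 1/5) = 1/(1/5 + y))
1/(-178*((8 + 9) + t(-2)) + x(-100, Q)) = 1/(-178*((8 + 9) + 6) + 5/(1 + 5*0)) = 1/(-178*(17 + 6) + 5/(1 + 0)) = 1/(-178*23 + 5/1) = 1/(-4094 + 5*1) = 1/(-4094 + 5) = 1/(-4089) = -1/4089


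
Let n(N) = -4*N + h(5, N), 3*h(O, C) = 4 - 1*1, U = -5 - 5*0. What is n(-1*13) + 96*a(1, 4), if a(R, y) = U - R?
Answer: -523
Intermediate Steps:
U = -5 (U = -5 + 0 = -5)
h(O, C) = 1 (h(O, C) = (4 - 1*1)/3 = (4 - 1)/3 = (⅓)*3 = 1)
a(R, y) = -5 - R
n(N) = 1 - 4*N (n(N) = -4*N + 1 = 1 - 4*N)
n(-1*13) + 96*a(1, 4) = (1 - (-4)*13) + 96*(-5 - 1*1) = (1 - 4*(-13)) + 96*(-5 - 1) = (1 + 52) + 96*(-6) = 53 - 576 = -523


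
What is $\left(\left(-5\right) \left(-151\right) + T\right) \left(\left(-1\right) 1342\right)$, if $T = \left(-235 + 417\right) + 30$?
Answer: $-1297714$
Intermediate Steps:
$T = 212$ ($T = 182 + 30 = 212$)
$\left(\left(-5\right) \left(-151\right) + T\right) \left(\left(-1\right) 1342\right) = \left(\left(-5\right) \left(-151\right) + 212\right) \left(\left(-1\right) 1342\right) = \left(755 + 212\right) \left(-1342\right) = 967 \left(-1342\right) = -1297714$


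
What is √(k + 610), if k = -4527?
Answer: I*√3917 ≈ 62.586*I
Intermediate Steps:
√(k + 610) = √(-4527 + 610) = √(-3917) = I*√3917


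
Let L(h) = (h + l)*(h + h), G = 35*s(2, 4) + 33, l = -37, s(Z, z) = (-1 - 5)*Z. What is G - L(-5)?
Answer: -807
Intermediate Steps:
s(Z, z) = -6*Z
G = -387 (G = 35*(-6*2) + 33 = 35*(-12) + 33 = -420 + 33 = -387)
L(h) = 2*h*(-37 + h) (L(h) = (h - 37)*(h + h) = (-37 + h)*(2*h) = 2*h*(-37 + h))
G - L(-5) = -387 - 2*(-5)*(-37 - 5) = -387 - 2*(-5)*(-42) = -387 - 1*420 = -387 - 420 = -807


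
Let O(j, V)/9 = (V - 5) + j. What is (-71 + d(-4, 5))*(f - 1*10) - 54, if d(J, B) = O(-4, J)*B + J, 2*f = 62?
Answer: -13914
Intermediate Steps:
f = 31 (f = (½)*62 = 31)
O(j, V) = -45 + 9*V + 9*j (O(j, V) = 9*((V - 5) + j) = 9*((-5 + V) + j) = 9*(-5 + V + j) = -45 + 9*V + 9*j)
d(J, B) = J + B*(-81 + 9*J) (d(J, B) = (-45 + 9*J + 9*(-4))*B + J = (-45 + 9*J - 36)*B + J = (-81 + 9*J)*B + J = B*(-81 + 9*J) + J = J + B*(-81 + 9*J))
(-71 + d(-4, 5))*(f - 1*10) - 54 = (-71 + (-4 + 9*5*(-9 - 4)))*(31 - 1*10) - 54 = (-71 + (-4 + 9*5*(-13)))*(31 - 10) - 54 = (-71 + (-4 - 585))*21 - 54 = (-71 - 589)*21 - 54 = -660*21 - 54 = -13860 - 54 = -13914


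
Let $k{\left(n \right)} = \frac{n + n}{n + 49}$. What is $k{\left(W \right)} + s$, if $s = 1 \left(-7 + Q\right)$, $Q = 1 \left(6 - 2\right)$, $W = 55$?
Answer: $- \frac{101}{52} \approx -1.9423$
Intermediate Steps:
$k{\left(n \right)} = \frac{2 n}{49 + n}$
$Q = 4$ ($Q = 1 \cdot 4 = 4$)
$s = -3$ ($s = 1 \left(-7 + 4\right) = 1 \left(-3\right) = -3$)
$k{\left(W \right)} + s = 2 \cdot 55 \frac{1}{49 + 55} - 3 = 2 \cdot 55 \cdot \frac{1}{104} - 3 = \frac{55}{52} - 3 = - \frac{101}{52}$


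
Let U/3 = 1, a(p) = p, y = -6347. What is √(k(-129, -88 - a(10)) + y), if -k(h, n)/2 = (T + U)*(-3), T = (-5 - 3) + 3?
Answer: I*√6359 ≈ 79.743*I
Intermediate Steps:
U = 3 (U = 3*1 = 3)
T = -5 (T = -8 + 3 = -5)
k(h, n) = -12 (k(h, n) = -2*(-5 + 3)*(-3) = -(-4)*(-3) = -2*6 = -12)
√(k(-129, -88 - a(10)) + y) = √(-12 - 6347) = √(-6359) = I*√6359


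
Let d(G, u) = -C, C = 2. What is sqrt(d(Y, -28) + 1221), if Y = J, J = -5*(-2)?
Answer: sqrt(1219) ≈ 34.914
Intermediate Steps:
J = 10
Y = 10
d(G, u) = -2 (d(G, u) = -1*2 = -2)
sqrt(d(Y, -28) + 1221) = sqrt(-2 + 1221) = sqrt(1219)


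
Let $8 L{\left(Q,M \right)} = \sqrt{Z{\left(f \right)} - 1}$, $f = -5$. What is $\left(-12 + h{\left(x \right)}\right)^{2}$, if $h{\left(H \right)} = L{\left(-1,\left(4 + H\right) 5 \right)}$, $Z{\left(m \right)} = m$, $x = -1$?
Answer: $\frac{\left(96 - i \sqrt{6}\right)^{2}}{64} \approx 143.91 - 7.3485 i$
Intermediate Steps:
$L{\left(Q,M \right)} = \frac{i \sqrt{6}}{8}$ ($L{\left(Q,M \right)} = \frac{\sqrt{-5 - 1}}{8} = \frac{\sqrt{-6}}{8} = \frac{i \sqrt{6}}{8}$)
$h{\left(H \right)} = \frac{i \sqrt{6}}{8}$
$\left(-12 + h{\left(x \right)}\right)^{2} = \left(-12 + \frac{i \sqrt{6}}{8}\right)^{2}$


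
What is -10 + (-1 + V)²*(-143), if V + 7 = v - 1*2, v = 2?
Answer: -9162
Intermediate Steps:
V = -7 (V = -7 + (2 - 1*2) = -7 + (2 - 2) = -7 + 0 = -7)
-10 + (-1 + V)²*(-143) = -10 + (-1 - 7)²*(-143) = -10 + (-8)²*(-143) = -10 + 64*(-143) = -10 - 9152 = -9162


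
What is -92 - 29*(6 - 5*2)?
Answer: 24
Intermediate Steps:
-92 - 29*(6 - 5*2) = -92 - 29*(6 - 10) = -92 - 29*(-4) = -92 + 116 = 24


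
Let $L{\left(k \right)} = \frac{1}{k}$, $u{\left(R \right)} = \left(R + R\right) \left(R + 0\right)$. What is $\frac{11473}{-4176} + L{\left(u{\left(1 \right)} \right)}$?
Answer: $- \frac{9385}{4176} \approx -2.2474$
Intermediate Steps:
$u{\left(R \right)} = 2 R^{2}$ ($u{\left(R \right)} = 2 R R = 2 R^{2}$)
$\frac{11473}{-4176} + L{\left(u{\left(1 \right)} \right)} = \frac{11473}{-4176} + \frac{1}{2 \cdot 1^{2}} = 11473 \left(- \frac{1}{4176}\right) + \frac{1}{2 \cdot 1} = - \frac{11473}{4176} + \frac{1}{2} = - \frac{9385}{4176}$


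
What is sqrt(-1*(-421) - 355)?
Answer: sqrt(66) ≈ 8.1240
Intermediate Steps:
sqrt(-1*(-421) - 355) = sqrt(421 - 355) = sqrt(66)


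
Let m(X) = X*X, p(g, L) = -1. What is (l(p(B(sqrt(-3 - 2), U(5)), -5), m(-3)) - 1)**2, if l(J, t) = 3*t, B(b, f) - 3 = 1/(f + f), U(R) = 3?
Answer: 676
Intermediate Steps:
B(b, f) = 3 + 1/(2*f) (B(b, f) = 3 + 1/(f + f) = 3 + 1/(2*f))
m(X) = X**2
(l(p(B(sqrt(-3 - 2), U(5)), -5), m(-3)) - 1)**2 = (3*(-3)**2 - 1)**2 = (3*9 - 1)**2 = (27 - 1)**2 = 26**2 = 676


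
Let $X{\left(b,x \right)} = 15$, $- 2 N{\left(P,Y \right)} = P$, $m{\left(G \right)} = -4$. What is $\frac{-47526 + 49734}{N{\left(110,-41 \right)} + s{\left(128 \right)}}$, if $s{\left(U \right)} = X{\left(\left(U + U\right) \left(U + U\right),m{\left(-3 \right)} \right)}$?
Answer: $- \frac{276}{5} \approx -55.2$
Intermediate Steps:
$N{\left(P,Y \right)} = - \frac{P}{2}$
$s{\left(U \right)} = 15$
$\frac{-47526 + 49734}{N{\left(110,-41 \right)} + s{\left(128 \right)}} = \frac{-47526 + 49734}{\left(- \frac{1}{2}\right) 110 + 15} = \frac{2208}{-55 + 15} = \frac{2208}{-40} = 2208 \left(- \frac{1}{40}\right) = - \frac{276}{5}$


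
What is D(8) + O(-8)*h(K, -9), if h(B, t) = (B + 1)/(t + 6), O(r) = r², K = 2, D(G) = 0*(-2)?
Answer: -64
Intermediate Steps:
D(G) = 0
h(B, t) = (1 + B)/(6 + t)
D(8) + O(-8)*h(K, -9) = 0 + (-8)²*((1 + 2)/(6 - 9)) = 0 + 64*(3/(-3)) = 0 + 64*(-⅓*3) = 0 + 64*(-1) = 0 - 64 = -64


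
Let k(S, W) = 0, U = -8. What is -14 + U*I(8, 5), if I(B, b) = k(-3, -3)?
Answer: -14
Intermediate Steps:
I(B, b) = 0
-14 + U*I(8, 5) = -14 - 8*0 = -14 + 0 = -14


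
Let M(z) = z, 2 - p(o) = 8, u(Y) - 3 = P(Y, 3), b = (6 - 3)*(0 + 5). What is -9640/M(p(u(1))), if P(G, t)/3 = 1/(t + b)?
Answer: 4820/3 ≈ 1606.7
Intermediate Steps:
b = 15 (b = 3*5 = 15)
P(G, t) = 3/(15 + t) (P(G, t) = 3/(t + 15) = 3/(15 + t))
u(Y) = 19/6 (u(Y) = 3 + 3/(15 + 3) = 3 + 3/18 = 3 + 3*(1/18) = 3 + ⅙ = 19/6)
p(o) = -6 (p(o) = 2 - 1*8 = 2 - 8 = -6)
-9640/M(p(u(1))) = -9640/(-6) = -9640*(-⅙) = 4820/3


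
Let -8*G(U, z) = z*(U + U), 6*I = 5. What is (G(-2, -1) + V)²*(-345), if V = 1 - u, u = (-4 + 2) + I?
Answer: -2875/3 ≈ -958.33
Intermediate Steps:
I = ⅚ (I = (⅙)*5 = ⅚ ≈ 0.83333)
G(U, z) = -U*z/4 (G(U, z) = -z*(U + U)/8 = -z*2*U/8 = -U*z/4)
u = -7/6 (u = (-4 + 2) + ⅚ = -2 + ⅚ = -7/6 ≈ -1.1667)
V = 13/6 (V = 1 - 1*(-7/6) = 1 + 7/6 = 13/6 ≈ 2.1667)
(G(-2, -1) + V)²*(-345) = (-¼*(-2)*(-1) + 13/6)²*(-345) = (-½ + 13/6)²*(-345) = (5/3)²*(-345) = (25/9)*(-345) = -2875/3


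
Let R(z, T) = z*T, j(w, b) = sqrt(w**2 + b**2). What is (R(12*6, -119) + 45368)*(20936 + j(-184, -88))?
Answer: 770444800 + 1472000*sqrt(26) ≈ 7.7795e+8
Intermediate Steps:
j(w, b) = sqrt(b**2 + w**2)
R(z, T) = T*z
(R(12*6, -119) + 45368)*(20936 + j(-184, -88)) = (-1428*6 + 45368)*(20936 + sqrt((-88)**2 + (-184)**2)) = (-119*72 + 45368)*(20936 + sqrt(7744 + 33856)) = (-8568 + 45368)*(20936 + sqrt(41600)) = 36800*(20936 + 40*sqrt(26)) = 770444800 + 1472000*sqrt(26)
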